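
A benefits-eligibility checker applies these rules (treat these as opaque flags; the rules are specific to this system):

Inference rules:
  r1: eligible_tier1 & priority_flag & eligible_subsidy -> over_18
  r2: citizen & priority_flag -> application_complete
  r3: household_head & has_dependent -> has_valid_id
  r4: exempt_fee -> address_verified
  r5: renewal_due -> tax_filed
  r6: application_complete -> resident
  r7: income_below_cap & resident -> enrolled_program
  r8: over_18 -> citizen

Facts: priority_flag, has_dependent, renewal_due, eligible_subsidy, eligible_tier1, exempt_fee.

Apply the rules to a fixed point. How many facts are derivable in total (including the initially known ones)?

Round 1 fires r1, r4, r5, giving over_18, address_verified, tax_filed.
Round 2 fires r8, giving citizen.
Round 3 fires r2, giving application_complete.
Round 4 fires r6, giving resident.
Closure: {address_verified, application_complete, citizen, eligible_subsidy, eligible_tier1, exempt_fee, has_dependent, over_18, priority_flag, renewal_due, resident, tax_filed} — 12 facts.

12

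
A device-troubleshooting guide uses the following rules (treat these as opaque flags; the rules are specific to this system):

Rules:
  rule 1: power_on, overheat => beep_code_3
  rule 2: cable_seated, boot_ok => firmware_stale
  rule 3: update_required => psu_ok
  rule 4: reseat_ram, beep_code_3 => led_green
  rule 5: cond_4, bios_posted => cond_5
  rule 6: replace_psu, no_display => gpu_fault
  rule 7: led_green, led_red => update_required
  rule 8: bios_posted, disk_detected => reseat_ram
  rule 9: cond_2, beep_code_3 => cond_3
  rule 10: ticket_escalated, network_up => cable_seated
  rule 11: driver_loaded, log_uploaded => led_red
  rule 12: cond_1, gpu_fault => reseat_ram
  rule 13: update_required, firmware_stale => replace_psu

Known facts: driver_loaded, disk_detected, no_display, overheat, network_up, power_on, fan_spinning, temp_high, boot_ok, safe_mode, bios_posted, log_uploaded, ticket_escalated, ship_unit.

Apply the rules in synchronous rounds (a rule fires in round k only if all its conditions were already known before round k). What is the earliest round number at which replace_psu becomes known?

Round 1 — rule 1, rule 8, rule 10, rule 11, derive beep_code_3, reseat_ram, cable_seated, led_red.
Round 2 — rule 2, rule 4, derive firmware_stale, led_green.
Round 3 — rule 7, derive update_required.
Round 4 — rule 3, rule 13, derive psu_ok, replace_psu.
replace_psu first appears in round 4.

4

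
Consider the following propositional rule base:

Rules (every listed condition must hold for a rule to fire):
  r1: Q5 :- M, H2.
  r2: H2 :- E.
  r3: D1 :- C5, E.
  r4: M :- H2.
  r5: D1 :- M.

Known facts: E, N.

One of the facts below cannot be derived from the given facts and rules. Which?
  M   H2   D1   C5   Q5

Round 1: r2 [H2 :- E.]. Adds H2.
Round 2: r4 [M :- H2.]. Adds M.
Round 3: r1 [Q5 :- M, H2.]; r5 [D1 :- M.]. Adds Q5, D1.
Derived: Q5 (round 3), D1 (round 3), H2 (round 1), M (round 2). C5 never appears in any round.

C5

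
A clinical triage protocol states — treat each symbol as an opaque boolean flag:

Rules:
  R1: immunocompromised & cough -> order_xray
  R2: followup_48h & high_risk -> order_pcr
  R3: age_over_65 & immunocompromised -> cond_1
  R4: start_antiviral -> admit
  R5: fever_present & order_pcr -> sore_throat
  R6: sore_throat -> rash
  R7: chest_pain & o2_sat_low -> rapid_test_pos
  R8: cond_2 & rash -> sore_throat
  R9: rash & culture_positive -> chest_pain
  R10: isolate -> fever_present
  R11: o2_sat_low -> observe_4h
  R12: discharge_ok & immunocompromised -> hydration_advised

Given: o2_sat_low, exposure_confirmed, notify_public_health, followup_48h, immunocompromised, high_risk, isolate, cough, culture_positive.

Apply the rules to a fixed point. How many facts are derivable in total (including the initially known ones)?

17

Round 1: R1 [immunocompromised & cough -> order_xray]; R2 [followup_48h & high_risk -> order_pcr]; R10 [isolate -> fever_present]; R11 [o2_sat_low -> observe_4h]. Adds order_xray, order_pcr, fever_present, observe_4h.
Round 2: R5 [fever_present & order_pcr -> sore_throat]. Adds sore_throat.
Round 3: R6 [sore_throat -> rash]. Adds rash.
Round 4: R9 [rash & culture_positive -> chest_pain]. Adds chest_pain.
Round 5: R7 [chest_pain & o2_sat_low -> rapid_test_pos]. Adds rapid_test_pos.
Closure: {chest_pain, cough, culture_positive, exposure_confirmed, fever_present, followup_48h, high_risk, immunocompromised, isolate, notify_public_health, o2_sat_low, observe_4h, order_pcr, order_xray, rapid_test_pos, rash, sore_throat} — 17 facts.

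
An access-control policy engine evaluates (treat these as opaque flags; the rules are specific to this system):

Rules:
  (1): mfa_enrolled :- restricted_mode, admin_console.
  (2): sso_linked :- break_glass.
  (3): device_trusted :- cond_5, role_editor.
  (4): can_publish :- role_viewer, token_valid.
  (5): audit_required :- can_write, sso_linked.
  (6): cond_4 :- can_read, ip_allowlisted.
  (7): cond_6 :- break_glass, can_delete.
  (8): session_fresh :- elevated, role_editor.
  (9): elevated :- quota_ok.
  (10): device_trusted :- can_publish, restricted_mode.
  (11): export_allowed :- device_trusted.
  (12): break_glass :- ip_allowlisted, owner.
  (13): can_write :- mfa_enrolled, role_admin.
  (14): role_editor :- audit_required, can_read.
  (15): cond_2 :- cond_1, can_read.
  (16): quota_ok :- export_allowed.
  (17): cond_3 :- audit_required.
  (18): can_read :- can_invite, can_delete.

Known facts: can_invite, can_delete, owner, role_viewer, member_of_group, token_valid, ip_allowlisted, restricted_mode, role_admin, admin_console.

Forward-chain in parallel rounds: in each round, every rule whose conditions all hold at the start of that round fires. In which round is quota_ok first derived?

Round 1: (1) [mfa_enrolled :- restricted_mode, admin_console.]; (4) [can_publish :- role_viewer, token_valid.]; (12) [break_glass :- ip_allowlisted, owner.]; (18) [can_read :- can_invite, can_delete.]. Adds mfa_enrolled, can_publish, break_glass, can_read.
Round 2: (2) [sso_linked :- break_glass.]; (6) [cond_4 :- can_read, ip_allowlisted.]; (7) [cond_6 :- break_glass, can_delete.]; (10) [device_trusted :- can_publish, restricted_mode.]; (13) [can_write :- mfa_enrolled, role_admin.]. Adds sso_linked, cond_4, cond_6, device_trusted, can_write.
Round 3: (5) [audit_required :- can_write, sso_linked.]; (11) [export_allowed :- device_trusted.]. Adds audit_required, export_allowed.
Round 4: (14) [role_editor :- audit_required, can_read.]; (16) [quota_ok :- export_allowed.]; (17) [cond_3 :- audit_required.]. Adds role_editor, quota_ok, cond_3.
quota_ok first appears in round 4.

4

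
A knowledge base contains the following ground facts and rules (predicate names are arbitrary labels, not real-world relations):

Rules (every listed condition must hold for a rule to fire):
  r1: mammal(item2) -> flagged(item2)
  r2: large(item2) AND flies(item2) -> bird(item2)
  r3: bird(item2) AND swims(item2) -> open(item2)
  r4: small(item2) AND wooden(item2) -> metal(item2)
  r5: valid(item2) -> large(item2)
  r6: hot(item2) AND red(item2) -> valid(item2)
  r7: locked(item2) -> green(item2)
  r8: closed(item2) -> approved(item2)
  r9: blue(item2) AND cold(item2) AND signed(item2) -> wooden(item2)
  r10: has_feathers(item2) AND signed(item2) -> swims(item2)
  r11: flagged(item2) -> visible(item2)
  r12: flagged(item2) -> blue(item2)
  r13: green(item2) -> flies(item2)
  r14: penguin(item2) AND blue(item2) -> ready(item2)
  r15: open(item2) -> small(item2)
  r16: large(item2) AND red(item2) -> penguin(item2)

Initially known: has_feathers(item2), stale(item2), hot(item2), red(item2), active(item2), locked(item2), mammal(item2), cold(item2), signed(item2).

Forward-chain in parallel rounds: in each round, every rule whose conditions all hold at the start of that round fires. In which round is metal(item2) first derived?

Round 1: r1 [mammal(item2) -> flagged(item2)]; r6 [hot(item2) AND red(item2) -> valid(item2)]; r7 [locked(item2) -> green(item2)]; r10 [has_feathers(item2) AND signed(item2) -> swims(item2)]. Adds flagged(item2), valid(item2), green(item2), swims(item2).
Round 2: r5 [valid(item2) -> large(item2)]; r11 [flagged(item2) -> visible(item2)]; r12 [flagged(item2) -> blue(item2)]; r13 [green(item2) -> flies(item2)]. Adds large(item2), visible(item2), blue(item2), flies(item2).
Round 3: r2 [large(item2) AND flies(item2) -> bird(item2)]; r9 [blue(item2) AND cold(item2) AND signed(item2) -> wooden(item2)]; r16 [large(item2) AND red(item2) -> penguin(item2)]. Adds bird(item2), wooden(item2), penguin(item2).
Round 4: r3 [bird(item2) AND swims(item2) -> open(item2)]; r14 [penguin(item2) AND blue(item2) -> ready(item2)]. Adds open(item2), ready(item2).
Round 5: r15 [open(item2) -> small(item2)]. Adds small(item2).
Round 6: r4 [small(item2) AND wooden(item2) -> metal(item2)]. Adds metal(item2).
metal(item2) first appears in round 6.

6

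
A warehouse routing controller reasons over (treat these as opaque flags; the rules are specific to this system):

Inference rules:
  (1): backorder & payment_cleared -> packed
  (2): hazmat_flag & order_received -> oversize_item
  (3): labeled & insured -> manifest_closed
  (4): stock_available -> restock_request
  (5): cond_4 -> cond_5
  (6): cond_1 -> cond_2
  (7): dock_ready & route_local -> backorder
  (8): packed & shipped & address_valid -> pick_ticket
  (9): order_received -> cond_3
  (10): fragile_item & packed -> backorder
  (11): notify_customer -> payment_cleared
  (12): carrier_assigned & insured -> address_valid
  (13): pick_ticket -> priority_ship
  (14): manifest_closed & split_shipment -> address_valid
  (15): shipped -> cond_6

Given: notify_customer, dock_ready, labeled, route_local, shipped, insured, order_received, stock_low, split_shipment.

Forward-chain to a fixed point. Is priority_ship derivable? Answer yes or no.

yes

Round 1: (3) [labeled & insured -> manifest_closed]; (7) [dock_ready & route_local -> backorder]; (9) [order_received -> cond_3]; (11) [notify_customer -> payment_cleared]; (15) [shipped -> cond_6]. Adds manifest_closed, backorder, cond_3, payment_cleared, cond_6.
Round 2: (1) [backorder & payment_cleared -> packed]; (14) [manifest_closed & split_shipment -> address_valid]. Adds packed, address_valid.
Round 3: (8) [packed & shipped & address_valid -> pick_ticket]. Adds pick_ticket.
Round 4: (13) [pick_ticket -> priority_ship]. Adds priority_ship.
priority_ship appears in round 4, so it is derivable.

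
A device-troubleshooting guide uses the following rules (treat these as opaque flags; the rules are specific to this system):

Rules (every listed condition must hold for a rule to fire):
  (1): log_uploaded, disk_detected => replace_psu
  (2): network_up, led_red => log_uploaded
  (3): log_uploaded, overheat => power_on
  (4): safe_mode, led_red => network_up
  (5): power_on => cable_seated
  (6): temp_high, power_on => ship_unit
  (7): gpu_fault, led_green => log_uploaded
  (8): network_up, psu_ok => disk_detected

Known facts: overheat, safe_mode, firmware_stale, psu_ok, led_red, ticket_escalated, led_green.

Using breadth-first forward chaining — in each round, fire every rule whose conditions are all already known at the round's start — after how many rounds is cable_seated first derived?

[1] (4) [safe_mode, led_red => network_up]. ⇒ new: network_up.
[2] (2) [network_up, led_red => log_uploaded]; (8) [network_up, psu_ok => disk_detected]. ⇒ new: log_uploaded, disk_detected.
[3] (1) [log_uploaded, disk_detected => replace_psu]; (3) [log_uploaded, overheat => power_on]. ⇒ new: replace_psu, power_on.
[4] (5) [power_on => cable_seated]. ⇒ new: cable_seated.
cable_seated first appears in round 4.

4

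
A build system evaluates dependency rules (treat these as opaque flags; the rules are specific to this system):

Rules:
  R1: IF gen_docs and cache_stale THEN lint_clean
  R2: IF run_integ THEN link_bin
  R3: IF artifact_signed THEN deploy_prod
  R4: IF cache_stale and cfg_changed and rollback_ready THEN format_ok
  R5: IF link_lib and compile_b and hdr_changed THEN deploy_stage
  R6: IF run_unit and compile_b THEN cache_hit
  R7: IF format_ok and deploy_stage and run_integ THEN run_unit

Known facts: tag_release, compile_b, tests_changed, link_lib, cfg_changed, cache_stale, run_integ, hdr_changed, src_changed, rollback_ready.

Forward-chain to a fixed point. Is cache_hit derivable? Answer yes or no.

Round 1 — R2, R4, R5, derive link_bin, format_ok, deploy_stage.
Round 2 — R7, derive run_unit.
Round 3 — R6, derive cache_hit.
cache_hit appears in round 3, so it is derivable.

yes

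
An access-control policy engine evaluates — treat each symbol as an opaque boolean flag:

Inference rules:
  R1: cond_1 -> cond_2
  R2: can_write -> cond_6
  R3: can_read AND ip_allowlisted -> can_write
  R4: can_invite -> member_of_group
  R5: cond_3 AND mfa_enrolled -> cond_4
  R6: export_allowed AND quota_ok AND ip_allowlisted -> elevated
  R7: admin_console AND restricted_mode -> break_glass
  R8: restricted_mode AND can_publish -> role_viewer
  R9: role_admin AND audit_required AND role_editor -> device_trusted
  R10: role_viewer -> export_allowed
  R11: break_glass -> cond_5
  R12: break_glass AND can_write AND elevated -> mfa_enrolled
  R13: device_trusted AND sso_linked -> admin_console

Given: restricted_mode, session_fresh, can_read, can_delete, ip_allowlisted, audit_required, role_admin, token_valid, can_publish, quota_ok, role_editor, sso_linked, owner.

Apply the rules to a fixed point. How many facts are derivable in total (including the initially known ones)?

Round 1: R3 [can_read AND ip_allowlisted -> can_write]; R8 [restricted_mode AND can_publish -> role_viewer]; R9 [role_admin AND audit_required AND role_editor -> device_trusted]. New: can_write, role_viewer, device_trusted.
Round 2: R2 [can_write -> cond_6]; R10 [role_viewer -> export_allowed]; R13 [device_trusted AND sso_linked -> admin_console]. New: cond_6, export_allowed, admin_console.
Round 3: R6 [export_allowed AND quota_ok AND ip_allowlisted -> elevated]; R7 [admin_console AND restricted_mode -> break_glass]. New: elevated, break_glass.
Round 4: R11 [break_glass -> cond_5]; R12 [break_glass AND can_write AND elevated -> mfa_enrolled]. New: cond_5, mfa_enrolled.
Closure: {admin_console, audit_required, break_glass, can_delete, can_publish, can_read, can_write, cond_5, cond_6, device_trusted, elevated, export_allowed, ip_allowlisted, mfa_enrolled, owner, quota_ok, restricted_mode, role_admin, role_editor, role_viewer, session_fresh, sso_linked, token_valid} — 23 facts.

23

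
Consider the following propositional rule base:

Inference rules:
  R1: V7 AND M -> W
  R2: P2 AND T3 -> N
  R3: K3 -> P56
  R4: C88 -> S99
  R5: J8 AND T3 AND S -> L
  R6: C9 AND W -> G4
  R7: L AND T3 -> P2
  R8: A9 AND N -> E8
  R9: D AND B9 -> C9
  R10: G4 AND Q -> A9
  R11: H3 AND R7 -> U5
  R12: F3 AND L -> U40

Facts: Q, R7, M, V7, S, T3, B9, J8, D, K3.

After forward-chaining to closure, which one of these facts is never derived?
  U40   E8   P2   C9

U40

Round 1: R1 [V7 AND M -> W]; R3 [K3 -> P56]; R5 [J8 AND T3 AND S -> L]; R9 [D AND B9 -> C9]. Adds W, P56, L, C9.
Round 2: R6 [C9 AND W -> G4]; R7 [L AND T3 -> P2]. Adds G4, P2.
Round 3: R2 [P2 AND T3 -> N]; R10 [G4 AND Q -> A9]. Adds N, A9.
Round 4: R8 [A9 AND N -> E8]. Adds E8.
Derived: E8 (round 4), C9 (round 1), P2 (round 2). U40 never appears in any round.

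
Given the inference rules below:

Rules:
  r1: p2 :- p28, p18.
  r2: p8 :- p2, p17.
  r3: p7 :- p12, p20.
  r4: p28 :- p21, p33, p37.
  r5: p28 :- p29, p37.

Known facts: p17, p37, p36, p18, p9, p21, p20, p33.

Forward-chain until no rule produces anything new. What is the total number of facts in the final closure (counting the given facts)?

Round 1 fires r4, giving p28.
Round 2 fires r1, giving p2.
Round 3 fires r2, giving p8.
Closure: {p17, p18, p2, p20, p21, p28, p33, p36, p37, p8, p9} — 11 facts.

11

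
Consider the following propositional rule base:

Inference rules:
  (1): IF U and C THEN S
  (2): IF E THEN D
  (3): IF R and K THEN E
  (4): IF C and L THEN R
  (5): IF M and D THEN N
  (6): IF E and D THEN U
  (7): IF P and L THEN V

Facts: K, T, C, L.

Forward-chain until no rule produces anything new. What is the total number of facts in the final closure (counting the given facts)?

9

Round 1: (4) [IF C and L THEN R]. New: R.
Round 2: (3) [IF R and K THEN E]. New: E.
Round 3: (2) [IF E THEN D]. New: D.
Round 4: (6) [IF E and D THEN U]. New: U.
Round 5: (1) [IF U and C THEN S]. New: S.
Closure: {C, D, E, K, L, R, S, T, U} — 9 facts.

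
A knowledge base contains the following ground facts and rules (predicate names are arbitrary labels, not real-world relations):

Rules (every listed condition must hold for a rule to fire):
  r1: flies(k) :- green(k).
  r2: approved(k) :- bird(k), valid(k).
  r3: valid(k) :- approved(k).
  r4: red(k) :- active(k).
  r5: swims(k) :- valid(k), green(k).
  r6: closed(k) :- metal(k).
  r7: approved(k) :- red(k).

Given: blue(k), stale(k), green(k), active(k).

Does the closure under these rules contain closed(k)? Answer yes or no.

no

Round 1 — r1, r4, derive flies(k), red(k).
Round 2 — r7, derive approved(k).
Round 3 — r3, derive valid(k).
Round 4 — r5, derive swims(k).
Fixed point reached. closed(k) is concluded only by r6; r6 needs metal(k) (never derived).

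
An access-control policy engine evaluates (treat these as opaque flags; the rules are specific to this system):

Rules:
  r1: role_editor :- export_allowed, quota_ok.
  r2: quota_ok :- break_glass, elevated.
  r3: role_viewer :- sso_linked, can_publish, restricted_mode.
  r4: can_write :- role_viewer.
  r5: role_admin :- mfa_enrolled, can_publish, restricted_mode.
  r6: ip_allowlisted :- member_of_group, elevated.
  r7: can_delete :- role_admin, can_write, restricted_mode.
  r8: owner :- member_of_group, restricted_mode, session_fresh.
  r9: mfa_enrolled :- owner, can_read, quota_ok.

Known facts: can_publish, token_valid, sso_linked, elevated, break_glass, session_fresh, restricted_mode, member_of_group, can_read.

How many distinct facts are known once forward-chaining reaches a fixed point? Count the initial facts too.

17

Round 1: r2 [quota_ok :- break_glass, elevated.]; r3 [role_viewer :- sso_linked, can_publish, restricted_mode.]; r6 [ip_allowlisted :- member_of_group, elevated.]; r8 [owner :- member_of_group, restricted_mode, session_fresh.]. Adds quota_ok, role_viewer, ip_allowlisted, owner.
Round 2: r4 [can_write :- role_viewer.]; r9 [mfa_enrolled :- owner, can_read, quota_ok.]. Adds can_write, mfa_enrolled.
Round 3: r5 [role_admin :- mfa_enrolled, can_publish, restricted_mode.]. Adds role_admin.
Round 4: r7 [can_delete :- role_admin, can_write, restricted_mode.]. Adds can_delete.
Closure: {break_glass, can_delete, can_publish, can_read, can_write, elevated, ip_allowlisted, member_of_group, mfa_enrolled, owner, quota_ok, restricted_mode, role_admin, role_viewer, session_fresh, sso_linked, token_valid} — 17 facts.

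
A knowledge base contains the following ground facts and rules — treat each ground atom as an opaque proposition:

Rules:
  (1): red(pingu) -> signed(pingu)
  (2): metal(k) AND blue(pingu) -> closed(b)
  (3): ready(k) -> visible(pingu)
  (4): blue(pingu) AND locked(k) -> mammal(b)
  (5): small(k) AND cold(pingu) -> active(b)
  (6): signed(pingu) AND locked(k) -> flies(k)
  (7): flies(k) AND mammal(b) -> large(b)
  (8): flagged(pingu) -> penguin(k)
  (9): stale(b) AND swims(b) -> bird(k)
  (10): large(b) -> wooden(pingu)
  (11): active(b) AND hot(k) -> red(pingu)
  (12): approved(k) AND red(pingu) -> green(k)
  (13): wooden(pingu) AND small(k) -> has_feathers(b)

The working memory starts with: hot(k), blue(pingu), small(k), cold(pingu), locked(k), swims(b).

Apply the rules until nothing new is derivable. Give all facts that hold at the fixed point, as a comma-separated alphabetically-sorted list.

active(b), blue(pingu), cold(pingu), flies(k), has_feathers(b), hot(k), large(b), locked(k), mammal(b), red(pingu), signed(pingu), small(k), swims(b), wooden(pingu)

Round 1 — (4), (5), derive mammal(b), active(b).
Round 2 — (11), derive red(pingu).
Round 3 — (1), derive signed(pingu).
Round 4 — (6), derive flies(k).
Round 5 — (7), derive large(b).
Round 6 — (10), derive wooden(pingu).
Round 7 — (13), derive has_feathers(b).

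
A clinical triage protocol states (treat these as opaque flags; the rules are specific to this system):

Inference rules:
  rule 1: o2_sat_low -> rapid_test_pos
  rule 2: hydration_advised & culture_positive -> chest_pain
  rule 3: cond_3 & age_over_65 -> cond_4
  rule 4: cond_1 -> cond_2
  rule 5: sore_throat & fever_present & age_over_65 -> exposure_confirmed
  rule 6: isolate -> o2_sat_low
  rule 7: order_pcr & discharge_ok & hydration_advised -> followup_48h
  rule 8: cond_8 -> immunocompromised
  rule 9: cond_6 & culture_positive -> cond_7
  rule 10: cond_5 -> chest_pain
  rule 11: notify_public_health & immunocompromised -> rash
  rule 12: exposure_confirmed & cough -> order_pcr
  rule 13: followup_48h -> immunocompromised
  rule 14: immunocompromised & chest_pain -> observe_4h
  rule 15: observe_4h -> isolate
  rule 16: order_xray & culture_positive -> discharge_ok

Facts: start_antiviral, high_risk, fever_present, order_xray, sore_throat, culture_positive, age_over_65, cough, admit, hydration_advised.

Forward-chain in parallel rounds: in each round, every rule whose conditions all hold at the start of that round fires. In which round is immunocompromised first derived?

4

Round 1 fires rule 2, rule 5, rule 16, giving chest_pain, exposure_confirmed, discharge_ok.
Round 2 fires rule 12, giving order_pcr.
Round 3 fires rule 7, giving followup_48h.
Round 4 fires rule 13, giving immunocompromised.
immunocompromised first appears in round 4.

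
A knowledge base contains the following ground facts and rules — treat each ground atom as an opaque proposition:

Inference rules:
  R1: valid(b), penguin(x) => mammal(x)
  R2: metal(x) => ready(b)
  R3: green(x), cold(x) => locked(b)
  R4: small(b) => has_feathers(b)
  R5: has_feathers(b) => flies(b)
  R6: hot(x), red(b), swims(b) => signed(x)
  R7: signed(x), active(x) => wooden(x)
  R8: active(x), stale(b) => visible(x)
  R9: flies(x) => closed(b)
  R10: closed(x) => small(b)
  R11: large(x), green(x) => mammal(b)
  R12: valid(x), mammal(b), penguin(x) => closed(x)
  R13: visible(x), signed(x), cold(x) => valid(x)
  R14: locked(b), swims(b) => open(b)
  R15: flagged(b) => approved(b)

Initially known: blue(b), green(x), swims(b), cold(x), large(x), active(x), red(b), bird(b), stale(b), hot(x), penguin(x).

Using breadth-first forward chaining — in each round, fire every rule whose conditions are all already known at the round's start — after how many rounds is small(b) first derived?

4

[1] R3 [green(x), cold(x) => locked(b)]; R6 [hot(x), red(b), swims(b) => signed(x)]; R8 [active(x), stale(b) => visible(x)]; R11 [large(x), green(x) => mammal(b)]. ⇒ new: locked(b), signed(x), visible(x), mammal(b).
[2] R7 [signed(x), active(x) => wooden(x)]; R13 [visible(x), signed(x), cold(x) => valid(x)]; R14 [locked(b), swims(b) => open(b)]. ⇒ new: wooden(x), valid(x), open(b).
[3] R12 [valid(x), mammal(b), penguin(x) => closed(x)]. ⇒ new: closed(x).
[4] R10 [closed(x) => small(b)]. ⇒ new: small(b).
small(b) first appears in round 4.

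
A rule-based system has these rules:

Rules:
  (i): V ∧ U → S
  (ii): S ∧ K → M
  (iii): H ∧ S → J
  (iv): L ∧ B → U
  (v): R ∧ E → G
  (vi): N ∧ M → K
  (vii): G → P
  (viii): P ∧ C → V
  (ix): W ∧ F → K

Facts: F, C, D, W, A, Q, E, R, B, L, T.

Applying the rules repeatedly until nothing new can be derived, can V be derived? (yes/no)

yes

Round 1: (iv) [L ∧ B → U]; (v) [R ∧ E → G]; (ix) [W ∧ F → K]. New: U, G, K.
Round 2: (vii) [G → P]. New: P.
Round 3: (viii) [P ∧ C → V]. New: V.
Round 4: (i) [V ∧ U → S]. New: S.
Round 5: (ii) [S ∧ K → M]. New: M.
V appears in round 3, so it is derivable.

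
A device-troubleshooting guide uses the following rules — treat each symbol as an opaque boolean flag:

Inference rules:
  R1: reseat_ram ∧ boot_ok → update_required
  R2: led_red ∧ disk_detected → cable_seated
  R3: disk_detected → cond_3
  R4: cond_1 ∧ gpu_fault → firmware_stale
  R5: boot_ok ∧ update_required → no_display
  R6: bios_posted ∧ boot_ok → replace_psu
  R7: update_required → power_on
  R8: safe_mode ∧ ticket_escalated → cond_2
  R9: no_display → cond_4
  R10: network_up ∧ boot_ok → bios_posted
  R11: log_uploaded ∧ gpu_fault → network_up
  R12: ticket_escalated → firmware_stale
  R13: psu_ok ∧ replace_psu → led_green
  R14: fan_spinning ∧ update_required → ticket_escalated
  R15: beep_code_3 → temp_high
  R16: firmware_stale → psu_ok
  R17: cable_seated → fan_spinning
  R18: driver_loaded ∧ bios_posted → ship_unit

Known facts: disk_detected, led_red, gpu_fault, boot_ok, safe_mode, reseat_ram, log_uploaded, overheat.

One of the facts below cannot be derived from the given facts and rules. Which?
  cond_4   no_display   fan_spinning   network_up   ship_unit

ship_unit

[1] R1 [reseat_ram ∧ boot_ok → update_required]; R2 [led_red ∧ disk_detected → cable_seated]; R3 [disk_detected → cond_3]; R11 [log_uploaded ∧ gpu_fault → network_up]. ⇒ new: update_required, cable_seated, cond_3, network_up.
[2] R5 [boot_ok ∧ update_required → no_display]; R7 [update_required → power_on]; R10 [network_up ∧ boot_ok → bios_posted]; R17 [cable_seated → fan_spinning]. ⇒ new: no_display, power_on, bios_posted, fan_spinning.
[3] R6 [bios_posted ∧ boot_ok → replace_psu]; R9 [no_display → cond_4]; R14 [fan_spinning ∧ update_required → ticket_escalated]. ⇒ new: replace_psu, cond_4, ticket_escalated.
[4] R8 [safe_mode ∧ ticket_escalated → cond_2]; R12 [ticket_escalated → firmware_stale]. ⇒ new: cond_2, firmware_stale.
[5] R16 [firmware_stale → psu_ok]. ⇒ new: psu_ok.
[6] R13 [psu_ok ∧ replace_psu → led_green]. ⇒ new: led_green.
Derived: cond_4 (round 3), network_up (round 1), fan_spinning (round 2), no_display (round 2). ship_unit never appears in any round.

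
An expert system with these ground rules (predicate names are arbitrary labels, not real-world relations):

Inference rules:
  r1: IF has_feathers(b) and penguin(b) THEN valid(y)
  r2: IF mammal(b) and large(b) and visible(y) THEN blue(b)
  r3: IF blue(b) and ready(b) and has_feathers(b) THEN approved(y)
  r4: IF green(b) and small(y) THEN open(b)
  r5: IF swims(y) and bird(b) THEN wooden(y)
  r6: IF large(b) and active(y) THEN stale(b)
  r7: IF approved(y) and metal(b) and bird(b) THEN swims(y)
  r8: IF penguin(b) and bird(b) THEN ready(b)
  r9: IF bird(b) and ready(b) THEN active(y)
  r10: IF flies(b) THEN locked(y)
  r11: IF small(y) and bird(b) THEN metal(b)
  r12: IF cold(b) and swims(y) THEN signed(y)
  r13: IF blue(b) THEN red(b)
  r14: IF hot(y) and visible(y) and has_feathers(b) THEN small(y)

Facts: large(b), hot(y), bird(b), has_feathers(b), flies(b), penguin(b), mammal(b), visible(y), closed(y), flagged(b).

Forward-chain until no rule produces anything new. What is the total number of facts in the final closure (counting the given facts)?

22

Round 1: r1 [IF has_feathers(b) and penguin(b) THEN valid(y)]; r2 [IF mammal(b) and large(b) and visible(y) THEN blue(b)]; r8 [IF penguin(b) and bird(b) THEN ready(b)]; r10 [IF flies(b) THEN locked(y)]; r14 [IF hot(y) and visible(y) and has_feathers(b) THEN small(y)]. Adds valid(y), blue(b), ready(b), locked(y), small(y).
Round 2: r3 [IF blue(b) and ready(b) and has_feathers(b) THEN approved(y)]; r9 [IF bird(b) and ready(b) THEN active(y)]; r11 [IF small(y) and bird(b) THEN metal(b)]; r13 [IF blue(b) THEN red(b)]. Adds approved(y), active(y), metal(b), red(b).
Round 3: r6 [IF large(b) and active(y) THEN stale(b)]; r7 [IF approved(y) and metal(b) and bird(b) THEN swims(y)]. Adds stale(b), swims(y).
Round 4: r5 [IF swims(y) and bird(b) THEN wooden(y)]. Adds wooden(y).
Closure: {active(y), approved(y), bird(b), blue(b), closed(y), flagged(b), flies(b), has_feathers(b), hot(y), large(b), locked(y), mammal(b), metal(b), penguin(b), ready(b), red(b), small(y), stale(b), swims(y), valid(y), visible(y), wooden(y)} — 22 facts.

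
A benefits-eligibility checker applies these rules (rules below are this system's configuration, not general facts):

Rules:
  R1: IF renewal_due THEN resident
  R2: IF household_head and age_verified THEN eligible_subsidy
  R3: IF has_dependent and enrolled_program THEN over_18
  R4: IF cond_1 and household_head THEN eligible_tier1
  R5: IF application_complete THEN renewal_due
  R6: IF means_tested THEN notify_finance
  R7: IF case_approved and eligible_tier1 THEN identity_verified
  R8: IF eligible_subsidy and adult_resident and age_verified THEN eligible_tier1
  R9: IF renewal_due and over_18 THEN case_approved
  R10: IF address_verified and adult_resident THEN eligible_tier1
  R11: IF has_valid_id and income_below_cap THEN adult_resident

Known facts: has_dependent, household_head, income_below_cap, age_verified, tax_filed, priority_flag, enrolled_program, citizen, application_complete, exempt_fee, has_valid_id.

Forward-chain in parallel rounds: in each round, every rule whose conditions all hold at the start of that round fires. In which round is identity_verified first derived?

3

[1] R2 [IF household_head and age_verified THEN eligible_subsidy]; R3 [IF has_dependent and enrolled_program THEN over_18]; R5 [IF application_complete THEN renewal_due]; R11 [IF has_valid_id and income_below_cap THEN adult_resident]. ⇒ new: eligible_subsidy, over_18, renewal_due, adult_resident.
[2] R1 [IF renewal_due THEN resident]; R8 [IF eligible_subsidy and adult_resident and age_verified THEN eligible_tier1]; R9 [IF renewal_due and over_18 THEN case_approved]. ⇒ new: resident, eligible_tier1, case_approved.
[3] R7 [IF case_approved and eligible_tier1 THEN identity_verified]. ⇒ new: identity_verified.
identity_verified first appears in round 3.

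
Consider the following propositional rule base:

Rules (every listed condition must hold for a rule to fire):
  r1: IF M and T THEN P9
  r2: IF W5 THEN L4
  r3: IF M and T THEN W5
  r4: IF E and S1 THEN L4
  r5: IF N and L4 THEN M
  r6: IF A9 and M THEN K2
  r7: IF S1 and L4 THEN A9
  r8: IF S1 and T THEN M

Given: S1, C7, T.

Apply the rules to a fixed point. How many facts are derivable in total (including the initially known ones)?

Round 1: r8 [IF S1 and T THEN M]. New: M.
Round 2: r1 [IF M and T THEN P9]; r3 [IF M and T THEN W5]. New: P9, W5.
Round 3: r2 [IF W5 THEN L4]. New: L4.
Round 4: r7 [IF S1 and L4 THEN A9]. New: A9.
Round 5: r6 [IF A9 and M THEN K2]. New: K2.
Closure: {A9, C7, K2, L4, M, P9, S1, T, W5} — 9 facts.

9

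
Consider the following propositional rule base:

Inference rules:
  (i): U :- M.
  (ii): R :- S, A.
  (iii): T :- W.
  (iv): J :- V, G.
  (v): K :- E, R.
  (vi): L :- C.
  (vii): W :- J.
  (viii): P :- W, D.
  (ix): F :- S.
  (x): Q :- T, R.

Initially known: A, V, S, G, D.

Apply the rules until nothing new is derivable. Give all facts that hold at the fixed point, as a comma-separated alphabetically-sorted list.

Round 1 fires (ii), (iv), (ix), giving R, J, F.
Round 2 fires (vii), giving W.
Round 3 fires (iii), (viii), giving T, P.
Round 4 fires (x), giving Q.

A, D, F, G, J, P, Q, R, S, T, V, W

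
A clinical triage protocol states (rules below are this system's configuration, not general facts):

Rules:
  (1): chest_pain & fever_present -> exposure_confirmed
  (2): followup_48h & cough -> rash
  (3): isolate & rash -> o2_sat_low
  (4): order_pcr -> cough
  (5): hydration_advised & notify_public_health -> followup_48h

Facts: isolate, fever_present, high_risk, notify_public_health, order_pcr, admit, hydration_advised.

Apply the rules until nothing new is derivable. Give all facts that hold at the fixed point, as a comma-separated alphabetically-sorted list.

admit, cough, fever_present, followup_48h, high_risk, hydration_advised, isolate, notify_public_health, o2_sat_low, order_pcr, rash

Round 1 fires (4), (5), giving cough, followup_48h.
Round 2 fires (2), giving rash.
Round 3 fires (3), giving o2_sat_low.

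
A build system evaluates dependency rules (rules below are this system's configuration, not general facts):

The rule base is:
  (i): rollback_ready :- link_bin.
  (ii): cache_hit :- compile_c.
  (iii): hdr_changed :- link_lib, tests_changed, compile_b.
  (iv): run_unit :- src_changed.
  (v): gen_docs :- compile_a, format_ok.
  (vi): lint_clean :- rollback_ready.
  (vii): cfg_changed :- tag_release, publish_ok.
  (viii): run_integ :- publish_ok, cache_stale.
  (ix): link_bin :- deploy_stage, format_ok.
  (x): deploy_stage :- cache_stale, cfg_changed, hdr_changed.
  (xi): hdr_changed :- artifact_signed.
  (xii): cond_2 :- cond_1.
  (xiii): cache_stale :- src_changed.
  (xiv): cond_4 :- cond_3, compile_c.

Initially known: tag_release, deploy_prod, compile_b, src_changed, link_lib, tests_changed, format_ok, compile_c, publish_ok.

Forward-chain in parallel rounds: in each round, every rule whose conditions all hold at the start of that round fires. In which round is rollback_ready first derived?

4

[1] (ii) [cache_hit :- compile_c.]; (iii) [hdr_changed :- link_lib, tests_changed, compile_b.]; (iv) [run_unit :- src_changed.]; (vii) [cfg_changed :- tag_release, publish_ok.]; (xiii) [cache_stale :- src_changed.]. ⇒ new: cache_hit, hdr_changed, run_unit, cfg_changed, cache_stale.
[2] (viii) [run_integ :- publish_ok, cache_stale.]; (x) [deploy_stage :- cache_stale, cfg_changed, hdr_changed.]. ⇒ new: run_integ, deploy_stage.
[3] (ix) [link_bin :- deploy_stage, format_ok.]. ⇒ new: link_bin.
[4] (i) [rollback_ready :- link_bin.]. ⇒ new: rollback_ready.
rollback_ready first appears in round 4.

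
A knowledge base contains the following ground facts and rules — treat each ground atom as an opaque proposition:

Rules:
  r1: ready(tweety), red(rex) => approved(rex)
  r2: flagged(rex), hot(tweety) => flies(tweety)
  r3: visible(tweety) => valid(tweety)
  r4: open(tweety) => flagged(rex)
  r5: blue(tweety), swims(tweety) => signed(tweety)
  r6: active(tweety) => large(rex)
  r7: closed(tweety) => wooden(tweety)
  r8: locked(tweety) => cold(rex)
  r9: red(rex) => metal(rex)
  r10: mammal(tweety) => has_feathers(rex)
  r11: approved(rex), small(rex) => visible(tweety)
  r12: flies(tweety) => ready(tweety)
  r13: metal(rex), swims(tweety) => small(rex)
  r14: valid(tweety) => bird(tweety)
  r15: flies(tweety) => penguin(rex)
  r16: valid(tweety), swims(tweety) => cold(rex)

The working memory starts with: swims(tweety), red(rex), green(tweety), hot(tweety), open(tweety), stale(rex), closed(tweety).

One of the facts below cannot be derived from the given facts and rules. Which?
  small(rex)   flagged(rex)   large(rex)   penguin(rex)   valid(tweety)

large(rex)

Round 1 — r4, r7, r9, derive flagged(rex), wooden(tweety), metal(rex).
Round 2 — r2, r13, derive flies(tweety), small(rex).
Round 3 — r12, r15, derive ready(tweety), penguin(rex).
Round 4 — r1, derive approved(rex).
Round 5 — r11, derive visible(tweety).
Round 6 — r3, derive valid(tweety).
Round 7 — r14, r16, derive bird(tweety), cold(rex).
Derived: valid(tweety) (round 6), flagged(rex) (round 1), small(rex) (round 2), penguin(rex) (round 3). large(rex) never appears in any round.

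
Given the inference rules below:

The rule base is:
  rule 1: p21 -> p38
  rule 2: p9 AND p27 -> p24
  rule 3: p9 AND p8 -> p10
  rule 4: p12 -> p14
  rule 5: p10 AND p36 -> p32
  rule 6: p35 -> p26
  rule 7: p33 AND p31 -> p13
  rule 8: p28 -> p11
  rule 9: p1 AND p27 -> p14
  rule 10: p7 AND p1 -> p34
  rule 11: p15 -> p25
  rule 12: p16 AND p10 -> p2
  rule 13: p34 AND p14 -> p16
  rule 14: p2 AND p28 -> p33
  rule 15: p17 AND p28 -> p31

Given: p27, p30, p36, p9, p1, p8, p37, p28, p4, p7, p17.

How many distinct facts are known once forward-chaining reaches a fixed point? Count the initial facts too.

Round 1: rule 2 [p9 AND p27 -> p24]; rule 3 [p9 AND p8 -> p10]; rule 8 [p28 -> p11]; rule 9 [p1 AND p27 -> p14]; rule 10 [p7 AND p1 -> p34]; rule 15 [p17 AND p28 -> p31]. New: p24, p10, p11, p14, p34, p31.
Round 2: rule 5 [p10 AND p36 -> p32]; rule 13 [p34 AND p14 -> p16]. New: p32, p16.
Round 3: rule 12 [p16 AND p10 -> p2]. New: p2.
Round 4: rule 14 [p2 AND p28 -> p33]. New: p33.
Round 5: rule 7 [p33 AND p31 -> p13]. New: p13.
Closure: {p1, p10, p11, p13, p14, p16, p17, p2, p24, p27, p28, p30, p31, p32, p33, p34, p36, p37, p4, p7, p8, p9} — 22 facts.

22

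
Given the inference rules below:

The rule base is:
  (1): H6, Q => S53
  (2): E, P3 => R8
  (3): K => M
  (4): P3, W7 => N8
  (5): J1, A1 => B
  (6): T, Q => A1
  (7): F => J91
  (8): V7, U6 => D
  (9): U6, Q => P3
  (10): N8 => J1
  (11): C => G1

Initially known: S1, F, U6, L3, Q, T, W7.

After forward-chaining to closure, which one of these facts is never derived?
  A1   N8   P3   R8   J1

Round 1 — (6), (7), (9), derive A1, J91, P3.
Round 2 — (4), derive N8.
Round 3 — (10), derive J1.
Round 4 — (5), derive B.
Derived: P3 (round 1), J1 (round 3), A1 (round 1), N8 (round 2). R8 never appears in any round.

R8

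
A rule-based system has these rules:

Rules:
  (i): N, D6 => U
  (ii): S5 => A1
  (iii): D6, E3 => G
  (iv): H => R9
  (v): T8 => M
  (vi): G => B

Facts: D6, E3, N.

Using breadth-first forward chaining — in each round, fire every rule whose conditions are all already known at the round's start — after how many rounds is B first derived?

2

Round 1 fires (i), (iii), giving U, G.
Round 2 fires (vi), giving B.
B first appears in round 2.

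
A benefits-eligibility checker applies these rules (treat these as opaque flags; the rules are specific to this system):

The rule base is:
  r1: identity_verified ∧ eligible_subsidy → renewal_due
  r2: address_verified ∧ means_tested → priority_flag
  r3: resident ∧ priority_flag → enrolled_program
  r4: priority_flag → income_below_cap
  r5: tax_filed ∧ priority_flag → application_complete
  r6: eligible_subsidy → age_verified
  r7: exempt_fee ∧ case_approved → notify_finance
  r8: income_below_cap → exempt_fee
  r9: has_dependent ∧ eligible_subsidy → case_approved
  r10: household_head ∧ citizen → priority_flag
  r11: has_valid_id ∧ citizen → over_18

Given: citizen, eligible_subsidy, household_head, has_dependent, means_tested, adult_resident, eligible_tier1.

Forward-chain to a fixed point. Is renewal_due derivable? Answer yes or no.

no

Round 1 fires r6, r9, r10, giving age_verified, case_approved, priority_flag.
Round 2 fires r4, giving income_below_cap.
Round 3 fires r8, giving exempt_fee.
Round 4 fires r7, giving notify_finance.
Fixed point reached. renewal_due is concluded only by r1; r1 needs identity_verified (never derived).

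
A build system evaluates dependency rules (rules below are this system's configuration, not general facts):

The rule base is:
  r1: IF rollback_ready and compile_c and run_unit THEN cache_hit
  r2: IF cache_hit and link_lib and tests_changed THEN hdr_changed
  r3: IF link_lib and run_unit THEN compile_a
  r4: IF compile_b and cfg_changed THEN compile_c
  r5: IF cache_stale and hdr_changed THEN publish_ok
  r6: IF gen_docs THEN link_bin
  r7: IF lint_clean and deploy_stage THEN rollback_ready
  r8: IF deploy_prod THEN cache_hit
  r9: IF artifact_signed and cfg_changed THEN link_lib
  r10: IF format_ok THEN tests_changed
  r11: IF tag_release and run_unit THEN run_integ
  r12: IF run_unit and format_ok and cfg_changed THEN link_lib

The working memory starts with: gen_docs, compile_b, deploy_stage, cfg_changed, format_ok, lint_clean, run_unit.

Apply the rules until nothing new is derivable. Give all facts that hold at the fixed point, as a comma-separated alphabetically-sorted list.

cache_hit, cfg_changed, compile_a, compile_b, compile_c, deploy_stage, format_ok, gen_docs, hdr_changed, link_bin, link_lib, lint_clean, rollback_ready, run_unit, tests_changed

Round 1 — r4, r6, r7, r10, r12, derive compile_c, link_bin, rollback_ready, tests_changed, link_lib.
Round 2 — r1, r3, derive cache_hit, compile_a.
Round 3 — r2, derive hdr_changed.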